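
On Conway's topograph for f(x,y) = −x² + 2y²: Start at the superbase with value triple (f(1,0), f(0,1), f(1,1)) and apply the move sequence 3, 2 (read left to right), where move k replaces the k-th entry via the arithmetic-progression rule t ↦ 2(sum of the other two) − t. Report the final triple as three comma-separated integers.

start (-1,2,1) = (f(1,0),f(0,1),f(1,1))
replace slot 3: 2·((-1)+2) − 1 = 1 → (-1,2,1)
replace slot 2: 2·((-1)+1) − 2 = -2 → (-1,-2,1)

-1,-2,1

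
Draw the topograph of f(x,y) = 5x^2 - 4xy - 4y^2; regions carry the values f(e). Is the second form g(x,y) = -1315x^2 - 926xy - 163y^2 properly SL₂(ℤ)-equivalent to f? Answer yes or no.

D₁ = 96, D₂ = 96
river cycle of f (length 4): (-4, 4, 5), (5, 6, -3), (-3, 6, 5), (5, 4, -4)
river cycle of g (length 4): (-4, 4, 5), (5, 6, -3), (-3, 6, 5), (5, 4, -4)
cycles coincide ⇒ equivalent

yes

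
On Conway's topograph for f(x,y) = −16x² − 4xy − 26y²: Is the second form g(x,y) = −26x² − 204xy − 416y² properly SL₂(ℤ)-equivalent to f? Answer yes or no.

D₁ = -1648, D₂ = -1648
f is negative-definite; reduce −f:
−f: reduced (well bottom): (16,4,26) with a≤c, −a<b≤a
flip sign back: reduced form of f is (-16,-4,-26)
g is negative-definite; reduce −g:
−g: translate: b→-4 (≡204 mod 52), so (26,204,416)→(26,-4,16)
−g: flip: (26,-4,16)→(16,4,26)
−g: reduced (well bottom): (16,4,26) with a≤c, −a<b≤a
flip sign back: reduced form of g is (-16,-4,-26)
reduced forms (-16, -4, -26) vs (-16, -4, -26) ⇒ equivalent

yes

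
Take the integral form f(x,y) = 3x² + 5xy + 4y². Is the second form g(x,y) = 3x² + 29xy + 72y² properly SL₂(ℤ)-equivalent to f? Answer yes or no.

D₁ = -23, D₂ = -23
f: translate: b→-1 (≡5 mod 6), so (3,5,4)→(3,-1,2)
f: flip: (3,-1,2)→(2,1,3)
f: reduced (well bottom): (2,1,3) with a≤c, −a<b≤a
g: translate: b→-1 (≡29 mod 6), so (3,29,72)→(3,-1,2)
g: flip: (3,-1,2)→(2,1,3)
g: reduced (well bottom): (2,1,3) with a≤c, −a<b≤a
reduced forms (2, 1, 3) vs (2, 1, 3) ⇒ equivalent

yes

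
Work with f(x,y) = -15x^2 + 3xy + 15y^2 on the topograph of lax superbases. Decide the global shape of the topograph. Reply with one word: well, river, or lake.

D = b²−4ac = 3² − 4·(-15)·15 = 909
D > 0 non-square ⇒ indefinite ⇒ periodic river

river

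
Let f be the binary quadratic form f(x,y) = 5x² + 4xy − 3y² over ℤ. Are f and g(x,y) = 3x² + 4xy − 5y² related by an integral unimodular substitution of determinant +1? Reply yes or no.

D₁ = 76, D₂ = 76
river cycle of f (length 6): (-3, 8, 1), (1, 8, -3), (-3, 4, 5), (5, 6, -2), (-2, 6, 5), (5, 4, -3)
river cycle of g (length 6): (-5, 6, 2), (2, 6, -5), (-5, 4, 3), (3, 8, -1), (-1, 8, 3), (3, 4, -5)
cycles differ ⇒ inequivalent

no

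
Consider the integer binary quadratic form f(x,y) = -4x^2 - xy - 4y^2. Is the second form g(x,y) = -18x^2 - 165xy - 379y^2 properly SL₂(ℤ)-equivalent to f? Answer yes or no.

D₁ = -63, D₂ = -63
f is negative-definite; reduce −f:
−f: reduced (well bottom): (4,1,4) with a≤c, −a<b≤a
flip sign back: reduced form of f is (-4,-1,-4)
g is negative-definite; reduce −g:
−g: translate: b→-15 (≡165 mod 36), so (18,165,379)→(18,-15,4)
−g: flip: (18,-15,4)→(4,15,18)
−g: translate: b→-1 (≡15 mod 8), so (4,15,18)→(4,-1,4)
−g: flip: (4,-1,4)→(4,1,4)
−g: reduced (well bottom): (4,1,4) with a≤c, −a<b≤a
flip sign back: reduced form of g is (-4,-1,-4)
reduced forms (-4, -1, -4) vs (-4, -1, -4) ⇒ equivalent

yes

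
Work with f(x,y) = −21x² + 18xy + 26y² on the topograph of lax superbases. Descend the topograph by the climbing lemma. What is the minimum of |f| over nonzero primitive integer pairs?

river: ρ → (26,34,-13)
river: ρ → (-13,44,11)
river: ρ → (11,44,-13)
river: ρ → (-13,34,26)
river: ρ → (26,18,-21)
river: ρ → (-21,24,23)
river: ρ → (23,22,-22)
river: ρ → (-22,22,23)
river: ρ → (23,24,-21)
river: ρ → (-21,18,26)
closes: descent 0, river 10
min |a| on river = 11

11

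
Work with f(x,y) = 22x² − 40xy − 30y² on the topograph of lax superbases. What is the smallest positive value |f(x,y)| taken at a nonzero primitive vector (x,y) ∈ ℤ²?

descent: ρ → (-30,40,22)  [lands on river]
river: ρ → (22,48,-22)
river: ρ → (-22,40,30)
river: ρ → (30,20,-32)
river: ρ → (-32,44,18)
river: ρ → (18,64,-2)
river: ρ → (-2,64,18)
river: ρ → (18,44,-32)
river: ρ → (-32,20,30)
river: ρ → (30,40,-22)
river: ρ → (-22,48,22)
river: ρ → (22,40,-30)
river: ρ → (-30,20,32)
river: ρ → (32,44,-18)
river: ρ → (-18,64,2)
river: ρ → (2,64,-18)
river: ρ → (-18,44,32)
river: ρ → (32,20,-30)
closes: descent 1, river 18
min |a| on river = 2

2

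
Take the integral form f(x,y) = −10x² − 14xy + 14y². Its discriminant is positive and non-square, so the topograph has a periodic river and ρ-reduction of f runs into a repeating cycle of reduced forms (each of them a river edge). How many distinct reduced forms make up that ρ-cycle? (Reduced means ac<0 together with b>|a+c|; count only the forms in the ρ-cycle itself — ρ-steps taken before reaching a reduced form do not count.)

D = 756, ⌊√D⌋ = 27
descent: ρ → (14,14,-10)  [lands on river]
river: ρ → (-10,26,2)
river: ρ → (2,26,-10)
river: ρ → (-10,14,14)
ρ-cycle length = 4 (tail of 1 descent step not counted)

4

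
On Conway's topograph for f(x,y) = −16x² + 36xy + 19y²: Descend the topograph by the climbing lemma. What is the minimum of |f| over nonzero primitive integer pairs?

river: ρ → (19,40,-12)
river: ρ → (-12,32,31)
river: ρ → (31,30,-13)
river: ρ → (-13,48,4)
river: ρ → (4,48,-13)
river: ρ → (-13,30,31)
river: ρ → (31,32,-12)
river: ρ → (-12,40,19)
river: ρ → (19,36,-16)
river: ρ → (-16,28,27)
river: ρ → (27,26,-17)
river: ρ → (-17,42,11)
river: ρ → (11,46,-9)
river: ρ → (-9,44,16)
river: ρ → (16,20,-33)
river: ρ → (-33,46,3)
river: ρ → (3,50,-1)
river: ρ → (-1,50,3)
river: ρ → (3,46,-33)
river: ρ → (-33,20,16)
river: ρ → (16,44,-9)
river: ρ → (-9,46,11)
river: ρ → (11,42,-17)
river: ρ → (-17,26,27)
river: ρ → (27,28,-16)
river: ρ → (-16,36,19)
closes: descent 0, river 26
min |a| on river = 1

1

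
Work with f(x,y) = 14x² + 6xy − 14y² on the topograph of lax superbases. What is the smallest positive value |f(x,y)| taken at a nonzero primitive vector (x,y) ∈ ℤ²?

river: ρ → (-14,22,6)
river: ρ → (6,26,-6)
river: ρ → (-6,22,14)
river: ρ → (14,6,-14)
closes: descent 0, river 4
min |a| on river = 6

6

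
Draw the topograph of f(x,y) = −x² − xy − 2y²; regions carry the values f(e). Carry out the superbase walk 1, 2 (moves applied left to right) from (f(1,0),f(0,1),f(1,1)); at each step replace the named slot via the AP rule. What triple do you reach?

start (-1,-2,-4) = (f(1,0),f(0,1),f(1,1))
replace slot 1: 2·((-2)+(-4)) − (-1) = -11 → (-11,-2,-4)
replace slot 2: 2·((-11)+(-4)) − (-2) = -28 → (-11,-28,-4)

-11,-28,-4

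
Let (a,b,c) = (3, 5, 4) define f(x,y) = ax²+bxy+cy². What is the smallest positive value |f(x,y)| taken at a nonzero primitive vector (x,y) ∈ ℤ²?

translate: b→-1 (≡5 mod 6), so (3,5,4)→(3,-1,2)
flip: (3,-1,2)→(2,1,3)
reduced (well bottom): (2,1,3) with a≤c, −a<b≤a
well minimum = a = 2

2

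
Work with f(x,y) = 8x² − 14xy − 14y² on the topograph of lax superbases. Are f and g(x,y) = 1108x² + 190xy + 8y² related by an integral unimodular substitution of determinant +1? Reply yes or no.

D₁ = 644, D₂ = 644
river cycle of f (length 10): (-14, 14, 8), (8, 18, -10), (-10, 22, 4), (4, 18, -20), (-20, 22, 2), (2, 22, -20), (-20, 18, 4), (4, 22, -10), (-10, 18, 8), (8, 14, -14)
river cycle of g (length 10): (8, 18, -10), (-10, 22, 4), (4, 18, -20), (-20, 22, 2), (2, 22, -20), (-20, 18, 4), (4, 22, -10), (-10, 18, 8), (8, 14, -14), (-14, 14, 8)
cycles coincide ⇒ equivalent

yes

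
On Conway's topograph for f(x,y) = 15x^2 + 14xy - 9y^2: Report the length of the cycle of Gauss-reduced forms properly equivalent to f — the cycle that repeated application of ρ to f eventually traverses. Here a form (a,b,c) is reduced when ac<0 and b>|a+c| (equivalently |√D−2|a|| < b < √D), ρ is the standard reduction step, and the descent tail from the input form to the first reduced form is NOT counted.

D = 736, ⌊√D⌋ = 27
river: ρ → (-9,22,7)
river: ρ → (7,20,-12)
river: ρ → (-12,4,15)
river: ρ → (15,26,-1)
river: ρ → (-1,26,15)
river: ρ → (15,4,-12)
river: ρ → (-12,20,7)
river: ρ → (7,22,-9)
river: ρ → (-9,14,15)
river: ρ → (15,16,-8)
river: ρ → (-8,16,15)
river: ρ → (15,14,-9)
ρ-cycle length = 12 (tail of 0 descent steps not counted)

12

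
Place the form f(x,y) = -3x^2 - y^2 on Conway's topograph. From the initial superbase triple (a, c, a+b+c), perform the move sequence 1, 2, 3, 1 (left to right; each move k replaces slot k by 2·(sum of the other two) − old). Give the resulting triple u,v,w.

start (-3,-1,-4) = (f(1,0),f(0,1),f(1,1))
replace slot 1: 2·((-1)+(-4)) − (-3) = -7 → (-7,-1,-4)
replace slot 2: 2·((-7)+(-4)) − (-1) = -21 → (-7,-21,-4)
replace slot 3: 2·((-7)+(-21)) − (-4) = -52 → (-7,-21,-52)
replace slot 1: 2·((-21)+(-52)) − (-7) = -139 → (-139,-21,-52)

-139,-21,-52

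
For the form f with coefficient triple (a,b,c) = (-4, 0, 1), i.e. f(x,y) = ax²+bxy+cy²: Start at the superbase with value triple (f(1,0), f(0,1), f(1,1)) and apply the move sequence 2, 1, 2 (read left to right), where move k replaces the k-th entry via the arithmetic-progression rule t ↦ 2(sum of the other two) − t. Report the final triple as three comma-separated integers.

start (-4,1,-3) = (f(1,0),f(0,1),f(1,1))
replace slot 2: 2·((-4)+(-3)) − 1 = -15 → (-4,-15,-3)
replace slot 1: 2·((-15)+(-3)) − (-4) = -32 → (-32,-15,-3)
replace slot 2: 2·((-32)+(-3)) − (-15) = -55 → (-32,-55,-3)

-32,-55,-3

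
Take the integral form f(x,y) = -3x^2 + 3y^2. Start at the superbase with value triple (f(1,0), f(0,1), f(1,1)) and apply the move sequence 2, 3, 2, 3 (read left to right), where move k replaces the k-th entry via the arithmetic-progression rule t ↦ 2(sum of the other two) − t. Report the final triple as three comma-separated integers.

start (-3,3,0) = (f(1,0),f(0,1),f(1,1))
replace slot 2: 2·((-3)+0) − 3 = -9 → (-3,-9,0)
replace slot 3: 2·((-3)+(-9)) − 0 = -24 → (-3,-9,-24)
replace slot 2: 2·((-3)+(-24)) − (-9) = -45 → (-3,-45,-24)
replace slot 3: 2·((-3)+(-45)) − (-24) = -72 → (-3,-45,-72)

-3,-45,-72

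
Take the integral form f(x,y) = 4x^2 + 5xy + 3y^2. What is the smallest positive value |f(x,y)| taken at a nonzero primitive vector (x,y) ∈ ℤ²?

translate: b→-3 (≡5 mod 8), so (4,5,3)→(4,-3,2)
flip: (4,-3,2)→(2,3,4)
translate: b→-1 (≡3 mod 4), so (2,3,4)→(2,-1,3)
reduced (well bottom): (2,-1,3) with a≤c, −a<b≤a
well minimum = a = 2

2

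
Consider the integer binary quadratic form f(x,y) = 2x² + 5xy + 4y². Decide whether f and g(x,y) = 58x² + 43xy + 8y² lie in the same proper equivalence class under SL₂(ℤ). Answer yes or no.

D₁ = -7, D₂ = -7
f: translate: b→1 (≡5 mod 4), so (2,5,4)→(2,1,1)
f: flip: (2,1,1)→(1,-1,2)
f: translate: b→1 (≡-1 mod 2), so (1,-1,2)→(1,1,2)
f: reduced (well bottom): (1,1,2) with a≤c, −a<b≤a
g: flip: (58,43,8)→(8,-43,58)
g: translate: b→5 (≡-43 mod 16), so (8,-43,58)→(8,5,1)
g: flip: (8,5,1)→(1,-5,8)
g: translate: b→1 (≡-5 mod 2), so (1,-5,8)→(1,1,2)
g: reduced (well bottom): (1,1,2) with a≤c, −a<b≤a
reduced forms (1, 1, 2) vs (1, 1, 2) ⇒ equivalent

yes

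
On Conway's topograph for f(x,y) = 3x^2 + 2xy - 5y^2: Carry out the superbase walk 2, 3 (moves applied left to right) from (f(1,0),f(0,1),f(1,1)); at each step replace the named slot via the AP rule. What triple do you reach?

start (3,-5,0) = (f(1,0),f(0,1),f(1,1))
replace slot 2: 2·(3+0) − (-5) = 11 → (3,11,0)
replace slot 3: 2·(3+11) − 0 = 28 → (3,11,28)

3,11,28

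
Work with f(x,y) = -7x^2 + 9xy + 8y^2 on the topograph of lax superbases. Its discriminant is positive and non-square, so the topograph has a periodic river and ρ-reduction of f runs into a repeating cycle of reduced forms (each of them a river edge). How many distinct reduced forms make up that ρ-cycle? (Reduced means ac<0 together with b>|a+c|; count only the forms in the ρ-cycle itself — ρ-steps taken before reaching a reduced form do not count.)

D = 305, ⌊√D⌋ = 17
river: ρ → (8,7,-8)
river: ρ → (-8,9,7)
river: ρ → (7,5,-10)
river: ρ → (-10,15,2)
river: ρ → (2,17,-2)
river: ρ → (-2,15,10)
river: ρ → (10,5,-7)
river: ρ → (-7,9,8)
ρ-cycle length = 8 (tail of 0 descent steps not counted)

8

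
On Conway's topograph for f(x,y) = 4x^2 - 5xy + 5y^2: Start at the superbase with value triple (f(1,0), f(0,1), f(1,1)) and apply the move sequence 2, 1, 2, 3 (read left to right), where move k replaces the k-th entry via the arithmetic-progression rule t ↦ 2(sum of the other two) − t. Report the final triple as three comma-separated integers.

start (4,5,4) = (f(1,0),f(0,1),f(1,1))
replace slot 2: 2·(4+4) − 5 = 11 → (4,11,4)
replace slot 1: 2·(11+4) − 4 = 26 → (26,11,4)
replace slot 2: 2·(26+4) − 11 = 49 → (26,49,4)
replace slot 3: 2·(26+49) − 4 = 146 → (26,49,146)

26,49,146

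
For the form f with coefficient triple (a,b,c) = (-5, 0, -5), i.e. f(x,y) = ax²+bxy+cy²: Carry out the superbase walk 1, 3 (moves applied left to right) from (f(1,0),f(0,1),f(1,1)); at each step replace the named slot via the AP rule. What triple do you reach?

start (-5,-5,-10) = (f(1,0),f(0,1),f(1,1))
replace slot 1: 2·((-5)+(-10)) − (-5) = -25 → (-25,-5,-10)
replace slot 3: 2·((-25)+(-5)) − (-10) = -50 → (-25,-5,-50)

-25,-5,-50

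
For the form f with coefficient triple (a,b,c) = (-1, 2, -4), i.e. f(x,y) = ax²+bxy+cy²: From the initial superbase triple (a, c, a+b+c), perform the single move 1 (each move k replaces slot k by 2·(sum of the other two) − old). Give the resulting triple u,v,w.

start (-1,-4,-3) = (f(1,0),f(0,1),f(1,1))
replace slot 1: 2·((-4)+(-3)) − (-1) = -13 → (-13,-4,-3)

-13,-4,-3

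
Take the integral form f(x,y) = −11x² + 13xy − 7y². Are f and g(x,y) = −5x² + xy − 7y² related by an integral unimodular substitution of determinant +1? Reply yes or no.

D₁ = -139, D₂ = -139
f is negative-definite; reduce −f:
−f: translate: b→9 (≡-13 mod 22), so (11,-13,7)→(11,9,5)
−f: flip: (11,9,5)→(5,-9,11)
−f: translate: b→1 (≡-9 mod 10), so (5,-9,11)→(5,1,7)
−f: reduced (well bottom): (5,1,7) with a≤c, −a<b≤a
flip sign back: reduced form of f is (-5,-1,-7)
g is negative-definite; reduce −g:
−g: reduced (well bottom): (5,-1,7) with a≤c, −a<b≤a
flip sign back: reduced form of g is (-5,1,-7)
reduced forms (-5, -1, -7) vs (-5, 1, -7) ⇒ inequivalent

no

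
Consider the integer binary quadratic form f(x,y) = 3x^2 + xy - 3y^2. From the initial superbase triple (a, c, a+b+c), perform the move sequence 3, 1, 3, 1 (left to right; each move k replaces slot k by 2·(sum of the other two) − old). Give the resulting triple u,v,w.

start (3,-3,1) = (f(1,0),f(0,1),f(1,1))
replace slot 3: 2·(3+(-3)) − 1 = -1 → (3,-3,-1)
replace slot 1: 2·((-3)+(-1)) − 3 = -11 → (-11,-3,-1)
replace slot 3: 2·((-11)+(-3)) − (-1) = -27 → (-11,-3,-27)
replace slot 1: 2·((-3)+(-27)) − (-11) = -49 → (-49,-3,-27)

-49,-3,-27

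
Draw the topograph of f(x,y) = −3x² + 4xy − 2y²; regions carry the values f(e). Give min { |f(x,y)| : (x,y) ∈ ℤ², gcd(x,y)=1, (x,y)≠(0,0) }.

translate: b→2 (≡-4 mod 6), so (3,-4,2)→(3,2,1)
flip: (3,2,1)→(1,-2,3)
translate: b→0 (≡-2 mod 2), so (1,-2,3)→(1,0,2)
reduced (well bottom): (1,0,2) with a≤c, −a<b≤a
well minimum |f| = |-1| = 1 (negative-definite)

1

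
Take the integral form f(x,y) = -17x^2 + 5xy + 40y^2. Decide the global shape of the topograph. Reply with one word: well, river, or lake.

D = b²−4ac = 5² − 4·(-17)·40 = 2745
D > 0 non-square ⇒ indefinite ⇒ periodic river

river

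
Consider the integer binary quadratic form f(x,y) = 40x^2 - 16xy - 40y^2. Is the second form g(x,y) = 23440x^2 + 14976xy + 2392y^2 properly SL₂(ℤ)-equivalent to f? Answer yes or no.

D₁ = 6656, D₂ = 6656
river cycle of f (length 6): (-40, 16, 40), (40, 64, -16), (-16, 64, 40), (40, 16, -40), (-40, 64, 16), (16, 64, -40)
river cycle of g (length 6): (40, 64, -16), (-16, 64, 40), (40, 16, -40), (-40, 64, 16), (16, 64, -40), (-40, 16, 40)
cycles coincide ⇒ equivalent

yes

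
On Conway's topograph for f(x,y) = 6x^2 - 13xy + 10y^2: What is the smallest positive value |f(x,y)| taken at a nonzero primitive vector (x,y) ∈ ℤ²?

translate: b→-1 (≡-13 mod 12), so (6,-13,10)→(6,-1,3)
flip: (6,-1,3)→(3,1,6)
reduced (well bottom): (3,1,6) with a≤c, −a<b≤a
well minimum = a = 3

3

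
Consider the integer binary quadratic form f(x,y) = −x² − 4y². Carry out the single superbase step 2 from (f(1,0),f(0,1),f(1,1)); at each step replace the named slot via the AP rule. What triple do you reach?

start (-1,-4,-5) = (f(1,0),f(0,1),f(1,1))
replace slot 2: 2·((-1)+(-5)) − (-4) = -8 → (-1,-8,-5)

-1,-8,-5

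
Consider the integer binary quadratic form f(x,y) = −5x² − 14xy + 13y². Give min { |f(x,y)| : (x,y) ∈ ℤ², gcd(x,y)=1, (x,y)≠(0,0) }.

descent: ρ → (13,14,-5)  [lands on river]
river: ρ → (-5,16,10)
river: ρ → (10,4,-11)
river: ρ → (-11,18,3)
river: ρ → (3,18,-11)
river: ρ → (-11,4,10)
river: ρ → (10,16,-5)
river: ρ → (-5,14,13)
river: ρ → (13,12,-6)
river: ρ → (-6,12,13)
closes: descent 1, river 10
min |a| on river = 3

3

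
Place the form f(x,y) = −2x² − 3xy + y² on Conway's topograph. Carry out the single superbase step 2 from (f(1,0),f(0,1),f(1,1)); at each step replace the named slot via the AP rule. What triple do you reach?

start (-2,1,-4) = (f(1,0),f(0,1),f(1,1))
replace slot 2: 2·((-2)+(-4)) − 1 = -13 → (-2,-13,-4)

-2,-13,-4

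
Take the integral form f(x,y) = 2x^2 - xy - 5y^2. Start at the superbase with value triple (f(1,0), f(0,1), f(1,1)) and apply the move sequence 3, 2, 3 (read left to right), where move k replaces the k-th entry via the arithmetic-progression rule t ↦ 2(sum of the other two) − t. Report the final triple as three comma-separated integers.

start (2,-5,-4) = (f(1,0),f(0,1),f(1,1))
replace slot 3: 2·(2+(-5)) − (-4) = -2 → (2,-5,-2)
replace slot 2: 2·(2+(-2)) − (-5) = 5 → (2,5,-2)
replace slot 3: 2·(2+5) − (-2) = 16 → (2,5,16)

2,5,16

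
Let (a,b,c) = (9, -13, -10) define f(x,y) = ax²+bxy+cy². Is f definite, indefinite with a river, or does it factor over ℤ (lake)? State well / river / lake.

D = b²−4ac = (-13)² − 4·9·(-10) = 529
D = 23² is a perfect square ⇒ form factors over ℤ ⇒ lakes

lake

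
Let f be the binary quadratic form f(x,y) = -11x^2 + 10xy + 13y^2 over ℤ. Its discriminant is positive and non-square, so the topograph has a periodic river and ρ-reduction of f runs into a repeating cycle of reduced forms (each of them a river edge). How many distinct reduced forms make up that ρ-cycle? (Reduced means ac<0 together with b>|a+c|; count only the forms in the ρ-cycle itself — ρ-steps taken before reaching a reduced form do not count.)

D = 672, ⌊√D⌋ = 25
river: ρ → (13,16,-8)
river: ρ → (-8,16,13)
river: ρ → (13,10,-11)
river: ρ → (-11,12,12)
river: ρ → (12,12,-11)
river: ρ → (-11,10,13)
ρ-cycle length = 6 (tail of 0 descent steps not counted)

6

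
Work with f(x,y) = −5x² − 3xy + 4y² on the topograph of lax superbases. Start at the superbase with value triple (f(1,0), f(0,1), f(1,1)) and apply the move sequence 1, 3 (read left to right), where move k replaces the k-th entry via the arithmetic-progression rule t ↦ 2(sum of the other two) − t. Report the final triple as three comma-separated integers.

start (-5,4,-4) = (f(1,0),f(0,1),f(1,1))
replace slot 1: 2·(4+(-4)) − (-5) = 5 → (5,4,-4)
replace slot 3: 2·(5+4) − (-4) = 22 → (5,4,22)

5,4,22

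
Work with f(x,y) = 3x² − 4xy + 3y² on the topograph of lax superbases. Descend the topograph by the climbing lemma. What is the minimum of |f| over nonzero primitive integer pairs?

translate: b→2 (≡-4 mod 6), so (3,-4,3)→(3,2,2)
flip: (3,2,2)→(2,-2,3)
translate: b→2 (≡-2 mod 4), so (2,-2,3)→(2,2,3)
reduced (well bottom): (2,2,3) with a≤c, −a<b≤a
well minimum = a = 2

2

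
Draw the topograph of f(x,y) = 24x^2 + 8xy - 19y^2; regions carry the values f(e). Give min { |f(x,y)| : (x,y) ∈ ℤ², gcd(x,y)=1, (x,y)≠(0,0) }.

river: ρ → (-19,30,13)
river: ρ → (13,22,-27)
river: ρ → (-27,32,8)
river: ρ → (8,32,-27)
river: ρ → (-27,22,13)
river: ρ → (13,30,-19)
river: ρ → (-19,8,24)
river: ρ → (24,40,-3)
river: ρ → (-3,38,37)
river: ρ → (37,36,-4)
river: ρ → (-4,36,37)
river: ρ → (37,38,-3)
river: ρ → (-3,40,24)
river: ρ → (24,8,-19)
closes: descent 0, river 14
min |a| on river = 3

3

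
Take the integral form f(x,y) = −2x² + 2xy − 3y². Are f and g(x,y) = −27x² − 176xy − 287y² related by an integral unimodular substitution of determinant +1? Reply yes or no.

D₁ = -20, D₂ = -20
f is negative-definite; reduce −f:
−f: translate: b→2 (≡-2 mod 4), so (2,-2,3)→(2,2,3)
−f: reduced (well bottom): (2,2,3) with a≤c, −a<b≤a
flip sign back: reduced form of f is (-2,-2,-3)
g is negative-definite; reduce −g:
−g: translate: b→14 (≡176 mod 54), so (27,176,287)→(27,14,2)
−g: flip: (27,14,2)→(2,-14,27)
−g: translate: b→2 (≡-14 mod 4), so (2,-14,27)→(2,2,3)
−g: reduced (well bottom): (2,2,3) with a≤c, −a<b≤a
flip sign back: reduced form of g is (-2,-2,-3)
reduced forms (-2, -2, -3) vs (-2, -2, -3) ⇒ equivalent

yes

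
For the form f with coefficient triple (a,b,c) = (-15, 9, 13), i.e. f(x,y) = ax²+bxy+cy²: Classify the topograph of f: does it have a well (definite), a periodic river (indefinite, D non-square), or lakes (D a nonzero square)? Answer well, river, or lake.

D = b²−4ac = 9² − 4·(-15)·13 = 861
D > 0 non-square ⇒ indefinite ⇒ periodic river

river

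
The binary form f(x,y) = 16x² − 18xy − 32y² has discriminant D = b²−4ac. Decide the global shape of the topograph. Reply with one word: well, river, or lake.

D = b²−4ac = (-18)² − 4·16·(-32) = 2372
D > 0 non-square ⇒ indefinite ⇒ periodic river

river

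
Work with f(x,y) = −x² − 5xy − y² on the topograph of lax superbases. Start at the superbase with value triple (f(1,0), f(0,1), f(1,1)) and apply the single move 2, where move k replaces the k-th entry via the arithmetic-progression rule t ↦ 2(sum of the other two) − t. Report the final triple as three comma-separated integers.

start (-1,-1,-7) = (f(1,0),f(0,1),f(1,1))
replace slot 2: 2·((-1)+(-7)) − (-1) = -15 → (-1,-15,-7)

-1,-15,-7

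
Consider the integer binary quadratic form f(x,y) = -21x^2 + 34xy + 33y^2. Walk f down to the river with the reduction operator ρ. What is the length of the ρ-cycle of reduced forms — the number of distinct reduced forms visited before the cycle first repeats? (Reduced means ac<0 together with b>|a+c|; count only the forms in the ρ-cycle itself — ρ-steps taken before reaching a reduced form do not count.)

D = 3928, ⌊√D⌋ = 62
river: ρ → (33,32,-22)
river: ρ → (-22,56,9)
river: ρ → (9,52,-34)
river: ρ → (-34,16,27)
river: ρ → (27,38,-23)
river: ρ → (-23,54,11)
river: ρ → (11,56,-18)
river: ρ → (-18,52,17)
river: ρ → (17,50,-21)
river: ρ → (-21,34,33)
ρ-cycle length = 10 (tail of 0 descent steps not counted)

10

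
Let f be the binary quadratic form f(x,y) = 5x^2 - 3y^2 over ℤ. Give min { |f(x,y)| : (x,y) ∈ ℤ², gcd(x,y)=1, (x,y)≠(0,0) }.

descent: ρ → (-3,6,2)  [lands on river]
river: ρ → (2,6,-3)
closes: descent 1, river 2
min |a| on river = 2

2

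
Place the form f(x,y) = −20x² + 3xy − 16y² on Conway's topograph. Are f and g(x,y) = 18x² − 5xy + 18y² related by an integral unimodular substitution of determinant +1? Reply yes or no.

D₁ = -1271, D₂ = -1271
f is negative-definite; reduce −f:
−f: flip: (20,-3,16)→(16,3,20)
−f: reduced (well bottom): (16,3,20) with a≤c, −a<b≤a
flip sign back: reduced form of f is (-16,-3,-20)
g: flip: (18,-5,18)→(18,5,18)
g: reduced (well bottom): (18,5,18) with a≤c, −a<b≤a
reduced forms (-16, -3, -20) vs (18, 5, 18) ⇒ inequivalent

no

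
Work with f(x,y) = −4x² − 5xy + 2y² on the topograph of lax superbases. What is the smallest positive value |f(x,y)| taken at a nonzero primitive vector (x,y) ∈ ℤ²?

descent: ρ → (2,5,-4)  [lands on river]
river: ρ → (-4,3,3)
river: ρ → (3,3,-4)
river: ρ → (-4,5,2)
river: ρ → (2,7,-1)
river: ρ → (-1,7,2)
closes: descent 1, river 6
min |a| on river = 1

1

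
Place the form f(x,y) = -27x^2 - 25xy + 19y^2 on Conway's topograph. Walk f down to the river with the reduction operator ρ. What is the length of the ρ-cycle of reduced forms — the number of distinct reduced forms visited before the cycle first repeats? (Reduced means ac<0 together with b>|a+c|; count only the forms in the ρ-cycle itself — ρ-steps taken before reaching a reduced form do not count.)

D = 2677, ⌊√D⌋ = 51
descent: ρ → (19,25,-27)  [lands on river]
river: ρ → (-27,29,17)
river: ρ → (17,39,-17)
river: ρ → (-17,29,27)
river: ρ → (27,25,-19)
river: ρ → (-19,51,1)
river: ρ → (1,51,-19)
river: ρ → (-19,25,27)
river: ρ → (27,29,-17)
river: ρ → (-17,39,17)
river: ρ → (17,29,-27)
river: ρ → (-27,25,19)
river: ρ → (19,51,-1)
river: ρ → (-1,51,19)
ρ-cycle length = 14 (tail of 1 descent step not counted)

14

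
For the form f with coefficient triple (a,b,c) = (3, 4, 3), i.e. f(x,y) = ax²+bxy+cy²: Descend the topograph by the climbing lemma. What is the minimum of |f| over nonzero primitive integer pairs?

translate: b→-2 (≡4 mod 6), so (3,4,3)→(3,-2,2)
flip: (3,-2,2)→(2,2,3)
reduced (well bottom): (2,2,3) with a≤c, −a<b≤a
well minimum = a = 2

2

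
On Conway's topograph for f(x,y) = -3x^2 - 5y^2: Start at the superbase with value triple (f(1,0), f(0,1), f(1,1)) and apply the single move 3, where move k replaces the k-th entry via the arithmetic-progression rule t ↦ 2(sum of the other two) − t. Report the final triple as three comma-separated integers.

start (-3,-5,-8) = (f(1,0),f(0,1),f(1,1))
replace slot 3: 2·((-3)+(-5)) − (-8) = -8 → (-3,-5,-8)

-3,-5,-8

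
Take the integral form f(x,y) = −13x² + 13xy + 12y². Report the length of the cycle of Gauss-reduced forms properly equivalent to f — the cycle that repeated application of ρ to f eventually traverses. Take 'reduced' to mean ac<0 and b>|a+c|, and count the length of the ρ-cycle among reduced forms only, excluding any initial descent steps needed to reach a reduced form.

D = 793, ⌊√D⌋ = 28
river: ρ → (12,11,-14)
river: ρ → (-14,17,9)
river: ρ → (9,19,-12)
river: ρ → (-12,5,16)
river: ρ → (16,27,-1)
river: ρ → (-1,27,16)
river: ρ → (16,5,-12)
river: ρ → (-12,19,9)
river: ρ → (9,17,-14)
river: ρ → (-14,11,12)
river: ρ → (12,13,-13)
river: ρ → (-13,13,12)
ρ-cycle length = 12 (tail of 0 descent steps not counted)

12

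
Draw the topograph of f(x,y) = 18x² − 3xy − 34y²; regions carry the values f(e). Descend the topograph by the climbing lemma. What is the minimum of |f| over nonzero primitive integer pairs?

descent: ρ → (-34,3,18)
descent: ρ → (18,33,-19)  [lands on river]
river: ρ → (-19,43,8)
river: ρ → (8,37,-34)
river: ρ → (-34,31,11)
river: ρ → (11,35,-28)
river: ρ → (-28,21,18)
river: ρ → (18,15,-31)
river: ρ → (-31,47,2)
river: ρ → (2,49,-7)
river: ρ → (-7,49,2)
river: ρ → (2,47,-31)
river: ρ → (-31,15,18)
river: ρ → (18,21,-28)
river: ρ → (-28,35,11)
river: ρ → (11,31,-34)
river: ρ → (-34,37,8)
river: ρ → (8,43,-19)
river: ρ → (-19,33,18)
river: ρ → (18,39,-13)
river: ρ → (-13,39,18)
closes: descent 2, river 20
min |a| on river = 2

2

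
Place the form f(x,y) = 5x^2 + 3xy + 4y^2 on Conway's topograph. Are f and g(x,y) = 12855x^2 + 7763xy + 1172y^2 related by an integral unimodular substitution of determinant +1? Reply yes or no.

D₁ = -71, D₂ = -71
f: flip: (5,3,4)→(4,-3,5)
f: reduced (well bottom): (4,-3,5) with a≤c, −a<b≤a
g: flip: (12855,7763,1172)→(1172,-7763,12855)
g: translate: b→-731 (≡-7763 mod 2344), so (1172,-7763,12855)→(1172,-731,114)
g: flip: (1172,-731,114)→(114,731,1172)
g: translate: b→47 (≡731 mod 228), so (114,731,1172)→(114,47,5)
g: flip: (114,47,5)→(5,-47,114)
g: translate: b→3 (≡-47 mod 10), so (5,-47,114)→(5,3,4)
g: flip: (5,3,4)→(4,-3,5)
g: reduced (well bottom): (4,-3,5) with a≤c, −a<b≤a
reduced forms (4, -3, 5) vs (4, -3, 5) ⇒ equivalent

yes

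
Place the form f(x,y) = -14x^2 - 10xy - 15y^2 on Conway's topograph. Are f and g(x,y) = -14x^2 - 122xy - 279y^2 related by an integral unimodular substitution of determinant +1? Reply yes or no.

D₁ = -740, D₂ = -740
f is negative-definite; reduce −f:
−f: reduced (well bottom): (14,10,15) with a≤c, −a<b≤a
flip sign back: reduced form of f is (-14,-10,-15)
g is negative-definite; reduce −g:
−g: translate: b→10 (≡122 mod 28), so (14,122,279)→(14,10,15)
−g: reduced (well bottom): (14,10,15) with a≤c, −a<b≤a
flip sign back: reduced form of g is (-14,-10,-15)
reduced forms (-14, -10, -15) vs (-14, -10, -15) ⇒ equivalent

yes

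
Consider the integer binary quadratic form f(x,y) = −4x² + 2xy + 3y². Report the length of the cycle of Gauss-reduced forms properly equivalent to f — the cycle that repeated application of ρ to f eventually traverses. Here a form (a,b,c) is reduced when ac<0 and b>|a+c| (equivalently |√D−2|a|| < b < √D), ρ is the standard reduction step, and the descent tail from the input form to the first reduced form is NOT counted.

D = 52, ⌊√D⌋ = 7
river: ρ → (3,4,-3)
river: ρ → (-3,2,4)
river: ρ → (4,6,-1)
river: ρ → (-1,6,4)
river: ρ → (4,2,-3)
river: ρ → (-3,4,3)
river: ρ → (3,2,-4)
river: ρ → (-4,6,1)
river: ρ → (1,6,-4)
river: ρ → (-4,2,3)
ρ-cycle length = 10 (tail of 0 descent steps not counted)

10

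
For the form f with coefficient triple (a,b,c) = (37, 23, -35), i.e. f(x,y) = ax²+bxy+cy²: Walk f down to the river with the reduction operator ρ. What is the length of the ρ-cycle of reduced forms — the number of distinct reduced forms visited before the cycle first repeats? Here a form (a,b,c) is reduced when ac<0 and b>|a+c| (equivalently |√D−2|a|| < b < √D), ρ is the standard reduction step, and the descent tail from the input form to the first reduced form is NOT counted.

D = 5709, ⌊√D⌋ = 75
river: ρ → (-35,47,25)
river: ρ → (25,53,-29)
river: ρ → (-29,63,15)
river: ρ → (15,57,-41)
river: ρ → (-41,25,31)
river: ρ → (31,37,-35)
river: ρ → (-35,33,33)
river: ρ → (33,33,-35)
river: ρ → (-35,37,31)
river: ρ → (31,25,-41)
river: ρ → (-41,57,15)
river: ρ → (15,63,-29)
river: ρ → (-29,53,25)
river: ρ → (25,47,-35)
river: ρ → (-35,23,37)
river: ρ → (37,51,-21)
river: ρ → (-21,75,1)
river: ρ → (1,75,-21)
river: ρ → (-21,51,37)
river: ρ → (37,23,-35)
ρ-cycle length = 20 (tail of 0 descent steps not counted)

20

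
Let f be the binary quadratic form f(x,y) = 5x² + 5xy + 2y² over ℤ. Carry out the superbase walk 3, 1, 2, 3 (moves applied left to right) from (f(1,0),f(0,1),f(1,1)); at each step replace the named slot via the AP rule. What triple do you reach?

start (5,2,12) = (f(1,0),f(0,1),f(1,1))
replace slot 3: 2·(5+2) − 12 = 2 → (5,2,2)
replace slot 1: 2·(2+2) − 5 = 3 → (3,2,2)
replace slot 2: 2·(3+2) − 2 = 8 → (3,8,2)
replace slot 3: 2·(3+8) − 2 = 20 → (3,8,20)

3,8,20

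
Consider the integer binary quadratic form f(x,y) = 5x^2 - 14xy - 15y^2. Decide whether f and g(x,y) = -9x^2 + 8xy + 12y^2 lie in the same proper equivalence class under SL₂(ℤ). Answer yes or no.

D₁ = 496, D₂ = 496
river cycle of f (length 16): (-15, 14, 5), (5, 16, -12), (-12, 8, 9), (9, 10, -11), (-11, 12, 8), (8, 20, -3), (-3, 22, 1), (1, 22, -3), (-3, 20, 8), (8, 12, -11), … (6 more)
river cycle of g (length 16): (12, 16, -5), (-5, 14, 15), (15, 16, -4), (-4, 16, 15), (15, 14, -5), (-5, 16, 12), (12, 8, -9), (-9, 10, 11), (11, 12, -8), (-8, 20, 3), … (6 more)
cycles differ ⇒ inequivalent

no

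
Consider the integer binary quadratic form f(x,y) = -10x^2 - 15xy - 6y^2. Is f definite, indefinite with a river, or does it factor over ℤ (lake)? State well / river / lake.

D = b²−4ac = (-15)² − 4·(-10)·(-6) = -15
D < 0 ⇒ definite ⇒ every region one sign ⇒ single well

well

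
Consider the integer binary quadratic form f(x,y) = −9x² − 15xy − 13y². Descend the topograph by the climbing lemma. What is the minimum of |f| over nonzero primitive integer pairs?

translate: b→-3 (≡15 mod 18), so (9,15,13)→(9,-3,7)
flip: (9,-3,7)→(7,3,9)
reduced (well bottom): (7,3,9) with a≤c, −a<b≤a
well minimum |f| = |-7| = 7 (negative-definite)

7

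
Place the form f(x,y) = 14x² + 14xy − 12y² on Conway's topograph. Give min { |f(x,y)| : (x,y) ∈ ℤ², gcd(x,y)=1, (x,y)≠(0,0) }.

river: ρ → (-12,10,16)
river: ρ → (16,22,-6)
river: ρ → (-6,26,8)
river: ρ → (8,22,-12)
river: ρ → (-12,26,4)
river: ρ → (4,22,-24)
river: ρ → (-24,26,2)
river: ρ → (2,26,-24)
river: ρ → (-24,22,4)
river: ρ → (4,26,-12)
river: ρ → (-12,22,8)
river: ρ → (8,26,-6)
river: ρ → (-6,22,16)
river: ρ → (16,10,-12)
river: ρ → (-12,14,14)
river: ρ → (14,14,-12)
closes: descent 0, river 16
min |a| on river = 2

2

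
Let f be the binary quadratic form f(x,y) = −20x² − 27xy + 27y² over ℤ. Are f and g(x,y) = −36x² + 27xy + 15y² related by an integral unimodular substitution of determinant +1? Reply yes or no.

D₁ = 2889, D₂ = 2889
river cycle of f (length 4): (27, 27, -20), (-20, 53, 1), (1, 53, -20), (-20, 27, 27)
river cycle of g (length 6): (15, 33, -30), (-30, 27, 18), (18, 45, -12), (-12, 51, 6), (6, 45, -36), (-36, 27, 15)
cycles differ ⇒ inequivalent

no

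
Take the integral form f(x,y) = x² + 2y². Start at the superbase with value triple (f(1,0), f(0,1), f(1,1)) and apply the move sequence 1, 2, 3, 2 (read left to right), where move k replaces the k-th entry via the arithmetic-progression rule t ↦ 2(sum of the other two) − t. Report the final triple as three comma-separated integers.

start (1,2,3) = (f(1,0),f(0,1),f(1,1))
replace slot 1: 2·(2+3) − 1 = 9 → (9,2,3)
replace slot 2: 2·(9+3) − 2 = 22 → (9,22,3)
replace slot 3: 2·(9+22) − 3 = 59 → (9,22,59)
replace slot 2: 2·(9+59) − 22 = 114 → (9,114,59)

9,114,59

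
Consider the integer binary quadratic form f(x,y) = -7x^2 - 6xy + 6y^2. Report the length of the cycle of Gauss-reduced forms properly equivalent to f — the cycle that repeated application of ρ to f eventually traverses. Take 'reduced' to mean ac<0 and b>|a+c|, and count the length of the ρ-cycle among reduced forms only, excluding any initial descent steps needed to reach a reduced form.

D = 204, ⌊√D⌋ = 14
descent: ρ → (6,6,-7)  [lands on river]
river: ρ → (-7,8,5)
river: ρ → (5,12,-3)
river: ρ → (-3,12,5)
river: ρ → (5,8,-7)
river: ρ → (-7,6,6)
ρ-cycle length = 6 (tail of 1 descent step not counted)

6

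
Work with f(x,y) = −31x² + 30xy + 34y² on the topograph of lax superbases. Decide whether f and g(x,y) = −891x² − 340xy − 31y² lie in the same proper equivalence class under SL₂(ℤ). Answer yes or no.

D₁ = 5116, D₂ = 5116
river cycle of f (length 60): (34, 38, -27), (-27, 70, 2), (2, 70, -27), (-27, 38, 34), (34, 30, -31), (-31, 32, 33), (33, 34, -30), (-30, 26, 37), (37, 48, -19), (-19, 66, 10), … (50 more)
river cycle of g (length 60): (-31, 30, 34), (34, 38, -27), (-27, 70, 2), (2, 70, -27), (-27, 38, 34), (34, 30, -31), (-31, 32, 33), (33, 34, -30), (-30, 26, 37), (37, 48, -19), … (50 more)
cycles coincide ⇒ equivalent

yes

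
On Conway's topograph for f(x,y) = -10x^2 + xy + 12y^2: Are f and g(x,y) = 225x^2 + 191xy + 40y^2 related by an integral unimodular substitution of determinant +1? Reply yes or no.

D₁ = 481, D₂ = 481
river cycle of f (length 30): (-10, 21, 1), (1, 21, -10), (-10, 19, 3), (3, 17, -16), (-16, 15, 4), (4, 17, -12), (-12, 7, 9), (9, 11, -10), (-10, 9, 10), (10, 11, -9), … (20 more)
river cycle of g (length 30): (3, 19, -10), (-10, 21, 1), (1, 21, -10), (-10, 19, 3), (3, 17, -16), (-16, 15, 4), (4, 17, -12), (-12, 7, 9), (9, 11, -10), (-10, 9, 10), … (20 more)
cycles coincide ⇒ equivalent

yes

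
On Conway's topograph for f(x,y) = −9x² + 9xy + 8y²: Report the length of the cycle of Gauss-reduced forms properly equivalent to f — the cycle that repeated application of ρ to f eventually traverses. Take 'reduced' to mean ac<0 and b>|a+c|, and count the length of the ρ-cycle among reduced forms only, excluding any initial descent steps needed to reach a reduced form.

D = 369, ⌊√D⌋ = 19
river: ρ → (8,7,-10)
river: ρ → (-10,13,5)
river: ρ → (5,17,-4)
river: ρ → (-4,15,9)
river: ρ → (9,3,-10)
river: ρ → (-10,17,2)
river: ρ → (2,19,-1)
river: ρ → (-1,19,2)
river: ρ → (2,17,-10)
river: ρ → (-10,3,9)
river: ρ → (9,15,-4)
river: ρ → (-4,17,5)
river: ρ → (5,13,-10)
river: ρ → (-10,7,8)
river: ρ → (8,9,-9)
river: ρ → (-9,9,8)
ρ-cycle length = 16 (tail of 0 descent steps not counted)

16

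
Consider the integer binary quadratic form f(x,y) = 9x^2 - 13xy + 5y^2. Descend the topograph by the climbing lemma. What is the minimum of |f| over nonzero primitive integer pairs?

translate: b→5 (≡-13 mod 18), so (9,-13,5)→(9,5,1)
flip: (9,5,1)→(1,-5,9)
translate: b→1 (≡-5 mod 2), so (1,-5,9)→(1,1,3)
reduced (well bottom): (1,1,3) with a≤c, −a<b≤a
well minimum = a = 1

1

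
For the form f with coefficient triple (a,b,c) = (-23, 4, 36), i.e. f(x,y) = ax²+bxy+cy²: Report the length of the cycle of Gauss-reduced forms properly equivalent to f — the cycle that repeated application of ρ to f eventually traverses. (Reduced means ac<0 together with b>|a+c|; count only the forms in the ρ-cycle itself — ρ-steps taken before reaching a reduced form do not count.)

D = 3328, ⌊√D⌋ = 57
descent: ρ → (36,-4,-23)
descent: ρ → (-23,50,9)  [lands on river]
river: ρ → (9,40,-48)
river: ρ → (-48,56,1)
river: ρ → (1,56,-48)
river: ρ → (-48,40,9)
river: ρ → (9,50,-23)
river: ρ → (-23,42,17)
river: ρ → (17,26,-39)
river: ρ → (-39,52,4)
river: ρ → (4,52,-39)
river: ρ → (-39,26,17)
river: ρ → (17,42,-23)
ρ-cycle length = 12 (tail of 2 descent steps not counted)

12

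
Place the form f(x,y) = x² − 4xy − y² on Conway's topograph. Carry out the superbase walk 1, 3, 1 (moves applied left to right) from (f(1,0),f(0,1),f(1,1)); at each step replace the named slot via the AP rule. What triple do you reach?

start (1,-1,-4) = (f(1,0),f(0,1),f(1,1))
replace slot 1: 2·((-1)+(-4)) − 1 = -11 → (-11,-1,-4)
replace slot 3: 2·((-11)+(-1)) − (-4) = -20 → (-11,-1,-20)
replace slot 1: 2·((-1)+(-20)) − (-11) = -31 → (-31,-1,-20)

-31,-1,-20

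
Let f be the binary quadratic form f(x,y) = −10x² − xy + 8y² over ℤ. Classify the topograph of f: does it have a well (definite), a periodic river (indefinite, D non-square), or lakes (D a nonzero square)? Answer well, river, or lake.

D = b²−4ac = (-1)² − 4·(-10)·8 = 321
D > 0 non-square ⇒ indefinite ⇒ periodic river

river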